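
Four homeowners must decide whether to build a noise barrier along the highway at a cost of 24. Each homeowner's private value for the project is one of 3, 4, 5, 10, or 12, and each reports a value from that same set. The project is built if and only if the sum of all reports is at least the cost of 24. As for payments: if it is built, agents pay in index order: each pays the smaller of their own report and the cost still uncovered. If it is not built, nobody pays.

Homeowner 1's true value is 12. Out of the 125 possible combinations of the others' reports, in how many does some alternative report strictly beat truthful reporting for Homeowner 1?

102

Others report (3, 3, 10): truth gives 0; report 10 gives 2 > 0. Violating.
Others report (3, 3, 12): truth gives 0; report 10 gives 2 > 0. Violating.
Others report (3, 4, 10): truth gives 0; report 10 gives 2 > 0. Violating.
Others report (3, 4, 12): truth gives 0; report 5 gives 7 > 0. Violating.
Others report (3, 3, 3): truth gives 0; no alternative beats it.
Others report (3, 3, 4): truth gives 0; no alternative beats it.
(Checking all 125 profiles: 102 have a profitable deviation, 23 do not.)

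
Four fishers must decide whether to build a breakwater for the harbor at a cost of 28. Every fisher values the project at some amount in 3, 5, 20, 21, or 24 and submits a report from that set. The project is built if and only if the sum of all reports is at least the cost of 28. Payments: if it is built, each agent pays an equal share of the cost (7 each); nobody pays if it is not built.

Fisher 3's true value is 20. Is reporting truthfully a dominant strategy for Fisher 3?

Check each profile of the others' reports and compare truth against every alternative report.
Others report (3, 3, 3): truth gives 13, best alternative gives 13.
Others report (3, 3, 5): truth gives 13, best alternative gives 13.
Others report (3, 3, 20): truth gives 13, best alternative gives 13.
Others report (3, 3, 21): truth gives 13, best alternative gives 13.
Others report (3, 3, 24): truth gives 13, best alternative gives 13.
Others report (3, 5, 3): truth gives 13, best alternative gives 13.
(Remaining 119 profiles checked similarly; truth is weakly best in each.)
In every case the truthful report is at least as good as any alternative, so it is a dominant strategy.

Yes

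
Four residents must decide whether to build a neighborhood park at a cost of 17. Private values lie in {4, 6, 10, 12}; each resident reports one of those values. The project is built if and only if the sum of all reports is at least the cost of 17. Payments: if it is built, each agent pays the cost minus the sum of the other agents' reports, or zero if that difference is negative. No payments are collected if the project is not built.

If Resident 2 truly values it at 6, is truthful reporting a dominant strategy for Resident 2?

Check each profile of the others' reports and compare truth against every alternative report.
Others report (4, 4, 10): truth gives 6, best alternative gives 6.
Others report (4, 4, 12): truth gives 6, best alternative gives 6.
Others report (4, 6, 10): truth gives 6, best alternative gives 6.
Others report (4, 6, 12): truth gives 6, best alternative gives 6.
Others report (4, 10, 4): truth gives 6, best alternative gives 6.
Others report (4, 10, 6): truth gives 6, best alternative gives 6.
(Remaining 58 profiles checked similarly; truth is weakly best in each.)
In every case the truthful report is at least as good as any alternative, so it is a dominant strategy.

Yes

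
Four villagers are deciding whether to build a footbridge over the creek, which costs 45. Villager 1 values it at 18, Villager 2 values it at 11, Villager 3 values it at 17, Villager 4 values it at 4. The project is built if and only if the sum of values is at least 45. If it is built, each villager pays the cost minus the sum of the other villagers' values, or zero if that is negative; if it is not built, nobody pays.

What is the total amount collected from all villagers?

Total value 50 ≥ cost 45, so it is built.
Villager 1: others sum to 32; max(0, 45 - 32) = 13.
Villager 2: others sum to 39; max(0, 45 - 39) = 6.
Villager 3: others sum to 33; max(0, 45 - 33) = 12.
Villager 4: others sum to 46; max(0, 45 - 46) = 0.
Total collected = 13 + 6 + 12 + 0 = 31.

31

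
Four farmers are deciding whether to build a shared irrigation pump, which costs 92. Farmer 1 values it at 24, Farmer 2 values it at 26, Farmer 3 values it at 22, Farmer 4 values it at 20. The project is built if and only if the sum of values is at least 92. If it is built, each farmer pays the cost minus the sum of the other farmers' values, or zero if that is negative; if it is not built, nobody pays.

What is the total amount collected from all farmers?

92

Total value 92 ≥ cost 92, so it is built.
Farmer 1: others sum to 68; max(0, 92 - 68) = 24.
Farmer 2: others sum to 66; max(0, 92 - 66) = 26.
Farmer 3: others sum to 70; max(0, 92 - 70) = 22.
Farmer 4: others sum to 72; max(0, 92 - 72) = 20.
Total collected = 24 + 26 + 22 + 20 = 92.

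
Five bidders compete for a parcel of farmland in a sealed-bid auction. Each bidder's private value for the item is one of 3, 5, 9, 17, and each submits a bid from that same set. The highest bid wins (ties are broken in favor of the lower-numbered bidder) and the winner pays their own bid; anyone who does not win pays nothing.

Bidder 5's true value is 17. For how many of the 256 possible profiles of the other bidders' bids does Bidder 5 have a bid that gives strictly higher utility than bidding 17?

Others bid (3, 3, 3, 3): truth gives 0; bid 5 gives 12 > 0. Violating.
Others bid (3, 3, 3, 5): truth gives 0; bid 9 gives 8 > 0. Violating.
Others bid (3, 3, 5, 3): truth gives 0; bid 9 gives 8 > 0. Violating.
Others bid (3, 3, 5, 5): truth gives 0; bid 9 gives 8 > 0. Violating.
Others bid (3, 3, 3, 9): truth gives 0; no alternative beats it.
Others bid (3, 3, 3, 17): truth gives 0; no alternative beats it.
(Checking all 256 profiles: 16 have a profitable deviation, 240 do not.)

16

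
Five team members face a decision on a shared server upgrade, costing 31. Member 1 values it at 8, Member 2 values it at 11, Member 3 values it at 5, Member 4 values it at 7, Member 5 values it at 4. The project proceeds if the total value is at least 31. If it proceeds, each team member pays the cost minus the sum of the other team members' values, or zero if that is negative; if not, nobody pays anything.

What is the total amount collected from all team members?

15

Total value 35 ≥ cost 31, so it is built.
Member 1: others sum to 27; max(0, 31 - 27) = 4.
Member 2: others sum to 24; max(0, 31 - 24) = 7.
Member 3: others sum to 30; max(0, 31 - 30) = 1.
Member 4: others sum to 28; max(0, 31 - 28) = 3.
Member 5: others sum to 31; max(0, 31 - 31) = 0.
Total collected = 4 + 7 + 1 + 3 + 0 = 15.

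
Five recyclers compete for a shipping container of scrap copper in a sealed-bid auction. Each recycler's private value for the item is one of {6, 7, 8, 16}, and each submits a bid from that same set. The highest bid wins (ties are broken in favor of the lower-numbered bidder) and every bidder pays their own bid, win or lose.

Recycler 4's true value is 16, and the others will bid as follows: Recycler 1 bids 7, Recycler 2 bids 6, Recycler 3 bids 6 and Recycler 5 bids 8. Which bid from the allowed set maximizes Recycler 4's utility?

8

Bid 6: loses but pays 6, utility -6.
Bid 7: loses but pays 7, utility -7.
Bid 8: wins, pays 8, utility 16 - 8 = 8.
Bid 16: wins, pays 16, utility 16 - 16 = 0.
The best choice is 8 with utility 8.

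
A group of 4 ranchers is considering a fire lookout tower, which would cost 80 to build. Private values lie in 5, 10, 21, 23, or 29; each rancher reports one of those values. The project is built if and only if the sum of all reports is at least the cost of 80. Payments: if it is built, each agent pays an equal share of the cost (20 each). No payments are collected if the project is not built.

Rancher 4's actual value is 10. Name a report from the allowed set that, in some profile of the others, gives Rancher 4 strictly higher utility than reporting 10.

Suppose Rancher 1 reports 21, Rancher 2 reports 21 and Rancher 3 reports 29.
Report 10: project built, pays 20, utility 10 - 20 = -10.
Report 5: project not built, utility 0.
So reporting 5 beats truth here (0 > -10).

5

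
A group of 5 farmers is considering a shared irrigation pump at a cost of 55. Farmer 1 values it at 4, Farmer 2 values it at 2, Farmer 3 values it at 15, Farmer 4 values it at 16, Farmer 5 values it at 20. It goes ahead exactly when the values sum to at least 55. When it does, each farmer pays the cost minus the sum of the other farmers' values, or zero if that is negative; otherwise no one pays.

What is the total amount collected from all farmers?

47

Total value 57 ≥ cost 55, so it is built.
Farmer 1: others sum to 53; max(0, 55 - 53) = 2.
Farmer 2: others sum to 55; max(0, 55 - 55) = 0.
Farmer 3: others sum to 42; max(0, 55 - 42) = 13.
Farmer 4: others sum to 41; max(0, 55 - 41) = 14.
Farmer 5: others sum to 37; max(0, 55 - 37) = 18.
Total collected = 2 + 0 + 13 + 14 + 18 = 47.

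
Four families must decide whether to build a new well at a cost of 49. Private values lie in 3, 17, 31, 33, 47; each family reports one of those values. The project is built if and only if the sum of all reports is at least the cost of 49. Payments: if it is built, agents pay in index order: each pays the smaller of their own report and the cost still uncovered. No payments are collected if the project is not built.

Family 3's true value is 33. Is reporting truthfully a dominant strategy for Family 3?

No

Consider the case where Family 1 reports 3, Family 2 reports 3 and Family 4 reports 17.
Truthful report 33: project built, pays 33, utility 33 - 33 = 0.
Report 31 instead: project built, pays 31, utility 33 - 31 = 2.
Since 2 > 0, reporting 31 is strictly better here, so truthful reporting is not dominant.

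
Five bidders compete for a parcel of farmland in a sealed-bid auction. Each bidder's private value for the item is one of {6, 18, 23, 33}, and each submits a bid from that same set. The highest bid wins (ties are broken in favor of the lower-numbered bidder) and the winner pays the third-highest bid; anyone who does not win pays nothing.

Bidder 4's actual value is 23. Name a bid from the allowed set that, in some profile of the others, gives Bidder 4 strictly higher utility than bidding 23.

33

Suppose Bidder 1 bids 6, Bidder 2 bids 6, Bidder 3 bids 6 and Bidder 5 bids 33.
Bid 23: loses, pays 0, utility 0.
Bid 33: wins, pays 6, utility 23 - 6 = 17.
So bidding 33 beats truth here (17 > 0).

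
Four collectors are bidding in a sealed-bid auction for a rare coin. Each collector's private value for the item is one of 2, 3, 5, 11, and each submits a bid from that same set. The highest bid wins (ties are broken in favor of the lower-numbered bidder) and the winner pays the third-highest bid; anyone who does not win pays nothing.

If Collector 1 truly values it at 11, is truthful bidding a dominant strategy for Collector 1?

Yes

Check each profile of the others' bids and compare truth against every alternative bid.
Others bid (2, 2, 11): truth gives 9, best alternative gives 0.
Others bid (2, 11, 2): truth gives 9, best alternative gives 0.
Others bid (11, 2, 2): truth gives 9, best alternative gives 0.
Others bid (2, 3, 11): truth gives 8, best alternative gives 0.
Others bid (2, 11, 3): truth gives 8, best alternative gives 0.
Others bid (3, 2, 11): truth gives 8, best alternative gives 0.
(Remaining 58 profiles checked similarly; truth is weakly best in each.)
In every case the truthful bid is at least as good as any alternative, so it is a dominant strategy.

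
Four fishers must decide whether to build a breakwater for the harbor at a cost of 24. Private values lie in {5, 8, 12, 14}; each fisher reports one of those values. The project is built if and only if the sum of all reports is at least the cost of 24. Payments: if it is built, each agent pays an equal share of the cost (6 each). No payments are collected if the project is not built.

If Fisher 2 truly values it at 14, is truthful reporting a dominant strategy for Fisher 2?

Check each profile of the others' reports and compare truth against every alternative report.
Others report (5, 5, 5): truth gives 8, best alternative gives 8.
Others report (5, 5, 8): truth gives 8, best alternative gives 8.
Others report (5, 5, 12): truth gives 8, best alternative gives 8.
Others report (5, 5, 14): truth gives 8, best alternative gives 8.
Others report (5, 8, 5): truth gives 8, best alternative gives 8.
Others report (5, 8, 8): truth gives 8, best alternative gives 8.
(Remaining 58 profiles checked similarly; truth is weakly best in each.)
In every case the truthful report is at least as good as any alternative, so it is a dominant strategy.

Yes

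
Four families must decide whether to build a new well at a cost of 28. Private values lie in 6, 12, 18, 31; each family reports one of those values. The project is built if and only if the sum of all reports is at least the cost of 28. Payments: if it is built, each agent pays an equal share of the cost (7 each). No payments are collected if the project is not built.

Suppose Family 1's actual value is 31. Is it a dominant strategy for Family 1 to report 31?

Yes

Check each profile of the others' reports and compare truth against every alternative report.
Others report (6, 6, 6): truth gives 24, best alternative gives 24.
Others report (6, 6, 12): truth gives 24, best alternative gives 24.
Others report (6, 6, 18): truth gives 24, best alternative gives 24.
Others report (6, 6, 31): truth gives 24, best alternative gives 24.
Others report (6, 12, 6): truth gives 24, best alternative gives 24.
Others report (6, 12, 12): truth gives 24, best alternative gives 24.
(Remaining 58 profiles checked similarly; truth is weakly best in each.)
In every case the truthful report is at least as good as any alternative, so it is a dominant strategy.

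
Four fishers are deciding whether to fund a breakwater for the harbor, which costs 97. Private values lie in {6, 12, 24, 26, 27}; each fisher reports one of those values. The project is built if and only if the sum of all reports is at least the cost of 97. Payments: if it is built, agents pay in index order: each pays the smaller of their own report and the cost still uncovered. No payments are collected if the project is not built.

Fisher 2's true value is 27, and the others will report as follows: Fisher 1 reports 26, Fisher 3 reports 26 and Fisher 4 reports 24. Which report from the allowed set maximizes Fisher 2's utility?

24

Report 6: project not built, utility 0.
Report 12: project not built, utility 0.
Report 24: project built, pays 24, utility 27 - 24 = 3.
Report 26: project built, pays 26, utility 27 - 26 = 1.
Report 27: project built, pays 27, utility 27 - 27 = 0.
The best choice is 24 with utility 3.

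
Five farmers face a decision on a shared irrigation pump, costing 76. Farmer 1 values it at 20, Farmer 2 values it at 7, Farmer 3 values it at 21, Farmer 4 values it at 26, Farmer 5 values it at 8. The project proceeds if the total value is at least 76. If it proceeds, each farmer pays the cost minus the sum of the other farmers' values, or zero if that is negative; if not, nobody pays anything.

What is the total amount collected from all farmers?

52

Total value 82 ≥ cost 76, so it is built.
Farmer 1: others sum to 62; max(0, 76 - 62) = 14.
Farmer 2: others sum to 75; max(0, 76 - 75) = 1.
Farmer 3: others sum to 61; max(0, 76 - 61) = 15.
Farmer 4: others sum to 56; max(0, 76 - 56) = 20.
Farmer 5: others sum to 74; max(0, 76 - 74) = 2.
Total collected = 14 + 1 + 15 + 20 + 2 = 52.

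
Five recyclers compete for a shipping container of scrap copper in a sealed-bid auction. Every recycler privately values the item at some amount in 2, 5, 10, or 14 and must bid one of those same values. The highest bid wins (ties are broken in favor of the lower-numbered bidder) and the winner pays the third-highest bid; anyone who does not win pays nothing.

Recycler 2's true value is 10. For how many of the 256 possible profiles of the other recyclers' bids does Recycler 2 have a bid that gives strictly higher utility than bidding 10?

32

Others bid (2, 2, 2, 14): truth gives 0; bid 14 gives 8 > 0. Violating.
Others bid (2, 2, 5, 14): truth gives 0; bid 14 gives 5 > 0. Violating.
Others bid (2, 2, 14, 2): truth gives 0; bid 14 gives 8 > 0. Violating.
Others bid (2, 2, 14, 5): truth gives 0; bid 14 gives 5 > 0. Violating.
Others bid (2, 2, 2, 2): truth gives 8; no alternative beats it.
Others bid (2, 2, 2, 5): truth gives 8; no alternative beats it.
(Checking all 256 profiles: 32 have a profitable deviation, 224 do not.)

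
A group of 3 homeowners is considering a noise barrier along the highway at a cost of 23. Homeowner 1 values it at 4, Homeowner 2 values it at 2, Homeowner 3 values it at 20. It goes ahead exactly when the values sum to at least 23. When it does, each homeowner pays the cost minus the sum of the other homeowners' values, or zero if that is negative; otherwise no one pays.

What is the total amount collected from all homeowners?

Total value 26 ≥ cost 23, so it is built.
Homeowner 1: others sum to 22; max(0, 23 - 22) = 1.
Homeowner 2: others sum to 24; max(0, 23 - 24) = 0.
Homeowner 3: others sum to 6; max(0, 23 - 6) = 17.
Total collected = 1 + 0 + 17 = 18.

18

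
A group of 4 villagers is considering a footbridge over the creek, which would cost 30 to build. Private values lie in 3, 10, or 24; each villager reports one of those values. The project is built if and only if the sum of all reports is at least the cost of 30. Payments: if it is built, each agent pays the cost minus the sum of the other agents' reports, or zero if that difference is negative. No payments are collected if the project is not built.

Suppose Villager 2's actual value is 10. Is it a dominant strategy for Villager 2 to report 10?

Check each profile of the others' reports and compare truth against every alternative report.
Others report (3, 3, 24): truth gives 10, best alternative gives 10.
Others report (3, 10, 24): truth gives 10, best alternative gives 10.
Others report (3, 24, 3): truth gives 10, best alternative gives 10.
Others report (3, 24, 10): truth gives 10, best alternative gives 10.
Others report (3, 24, 24): truth gives 10, best alternative gives 10.
Others report (10, 3, 24): truth gives 10, best alternative gives 10.
(Remaining 21 profiles checked similarly; truth is weakly best in each.)
In every case the truthful report is at least as good as any alternative, so it is a dominant strategy.

Yes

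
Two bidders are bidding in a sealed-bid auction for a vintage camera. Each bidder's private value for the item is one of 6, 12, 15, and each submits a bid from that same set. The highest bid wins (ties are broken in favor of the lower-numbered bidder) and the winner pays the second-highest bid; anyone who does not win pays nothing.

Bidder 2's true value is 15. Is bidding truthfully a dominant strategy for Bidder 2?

Yes

Check each profile of the others' bids and compare truth against every alternative bid.
Others bid (12): truth gives 3, best alternative gives 0.
Others bid (6): truth gives 9, best alternative gives 9.
Others bid (15): truth gives 0, best alternative gives 0.
In every case the truthful bid is at least as good as any alternative, so it is a dominant strategy.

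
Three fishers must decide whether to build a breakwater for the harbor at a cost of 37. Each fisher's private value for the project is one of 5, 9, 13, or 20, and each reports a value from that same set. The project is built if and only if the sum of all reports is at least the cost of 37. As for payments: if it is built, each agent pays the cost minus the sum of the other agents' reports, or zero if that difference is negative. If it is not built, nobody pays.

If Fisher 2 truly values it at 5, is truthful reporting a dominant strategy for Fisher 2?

Check each profile of the others' reports and compare truth against every alternative report.
Others report (9, 20): truth gives 0, best alternative gives -3.
Others report (20, 9): truth gives 0, best alternative gives -3.
Others report (20, 20): truth gives 5, best alternative gives 5.
Others report (13, 20): truth gives 1, best alternative gives 1.
Others report (20, 13): truth gives 1, best alternative gives 1.
Others report (5, 5): truth gives 0, best alternative gives 0.
(Remaining 10 profiles checked similarly; truth is weakly best in each.)
In every case the truthful report is at least as good as any alternative, so it is a dominant strategy.

Yes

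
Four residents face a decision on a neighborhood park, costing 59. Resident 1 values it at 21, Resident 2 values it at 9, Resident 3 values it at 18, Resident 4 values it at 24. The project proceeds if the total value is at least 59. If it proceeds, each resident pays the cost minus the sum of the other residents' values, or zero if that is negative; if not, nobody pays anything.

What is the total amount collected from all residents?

24

Total value 72 ≥ cost 59, so it is built.
Resident 1: others sum to 51; max(0, 59 - 51) = 8.
Resident 2: others sum to 63; max(0, 59 - 63) = 0.
Resident 3: others sum to 54; max(0, 59 - 54) = 5.
Resident 4: others sum to 48; max(0, 59 - 48) = 11.
Total collected = 8 + 0 + 5 + 11 = 24.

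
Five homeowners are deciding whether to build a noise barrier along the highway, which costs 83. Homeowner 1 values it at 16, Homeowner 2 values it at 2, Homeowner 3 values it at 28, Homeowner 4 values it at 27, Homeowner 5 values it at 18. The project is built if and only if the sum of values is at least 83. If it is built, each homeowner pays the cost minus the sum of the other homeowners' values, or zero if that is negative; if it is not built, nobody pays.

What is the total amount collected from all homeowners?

Total value 91 ≥ cost 83, so it is built.
Homeowner 1: others sum to 75; max(0, 83 - 75) = 8.
Homeowner 2: others sum to 89; max(0, 83 - 89) = 0.
Homeowner 3: others sum to 63; max(0, 83 - 63) = 20.
Homeowner 4: others sum to 64; max(0, 83 - 64) = 19.
Homeowner 5: others sum to 73; max(0, 83 - 73) = 10.
Total collected = 8 + 0 + 20 + 19 + 10 = 57.

57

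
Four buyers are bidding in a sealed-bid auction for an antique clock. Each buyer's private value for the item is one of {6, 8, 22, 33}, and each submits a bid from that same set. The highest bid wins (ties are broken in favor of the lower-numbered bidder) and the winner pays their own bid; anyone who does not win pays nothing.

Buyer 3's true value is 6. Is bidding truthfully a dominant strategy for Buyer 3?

Check each profile of the others' bids and compare truth against every alternative bid.
Others bid (6, 6, 6): truth gives 0, best alternative gives -2.
Others bid (6, 6, 8): truth gives 0, best alternative gives -2.
Others bid (6, 6, 22): truth gives 0, best alternative gives 0.
Others bid (6, 6, 33): truth gives 0, best alternative gives 0.
Others bid (6, 8, 6): truth gives 0, best alternative gives 0.
Others bid (6, 8, 8): truth gives 0, best alternative gives 0.
(Remaining 58 profiles checked similarly; truth is weakly best in each.)
In every case the truthful bid is at least as good as any alternative, so it is a dominant strategy.

Yes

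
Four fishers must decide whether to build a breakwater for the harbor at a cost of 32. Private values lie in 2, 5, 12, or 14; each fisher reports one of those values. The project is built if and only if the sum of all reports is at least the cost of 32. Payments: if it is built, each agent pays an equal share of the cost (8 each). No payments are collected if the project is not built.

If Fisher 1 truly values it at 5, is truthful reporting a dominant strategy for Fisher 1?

Consider the case where Fisher 2 reports 2, Fisher 3 reports 12 and Fisher 4 reports 14.
Truthful report 5: project built, pays 8, utility 5 - 8 = -3.
Report 2 instead: project not built, utility 0.
Since 0 > -3, reporting 2 is strictly better here, so truthful reporting is not dominant.

No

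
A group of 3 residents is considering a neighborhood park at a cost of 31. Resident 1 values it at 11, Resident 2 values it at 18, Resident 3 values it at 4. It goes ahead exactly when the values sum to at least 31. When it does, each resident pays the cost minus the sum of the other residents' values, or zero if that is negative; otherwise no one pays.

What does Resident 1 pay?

Total value 33 ≥ cost 31, so the project is built.
The other residents' values sum to 22.
Cost minus that sum is 31 - 22 = 9.

9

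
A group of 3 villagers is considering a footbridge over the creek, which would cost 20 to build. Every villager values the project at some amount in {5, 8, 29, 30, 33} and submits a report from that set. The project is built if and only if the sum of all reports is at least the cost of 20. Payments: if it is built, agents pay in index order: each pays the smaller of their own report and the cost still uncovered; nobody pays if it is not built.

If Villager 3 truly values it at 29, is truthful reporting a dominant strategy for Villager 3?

Check each profile of the others' reports and compare truth against every alternative report.
Others report (5, 29): truth gives 29, best alternative gives 29.
Others report (5, 30): truth gives 29, best alternative gives 29.
Others report (5, 33): truth gives 29, best alternative gives 29.
Others report (8, 29): truth gives 29, best alternative gives 29.
Others report (8, 30): truth gives 29, best alternative gives 29.
Others report (8, 33): truth gives 29, best alternative gives 29.
(Remaining 19 profiles checked similarly; truth is weakly best in each.)
In every case the truthful report is at least as good as any alternative, so it is a dominant strategy.

Yes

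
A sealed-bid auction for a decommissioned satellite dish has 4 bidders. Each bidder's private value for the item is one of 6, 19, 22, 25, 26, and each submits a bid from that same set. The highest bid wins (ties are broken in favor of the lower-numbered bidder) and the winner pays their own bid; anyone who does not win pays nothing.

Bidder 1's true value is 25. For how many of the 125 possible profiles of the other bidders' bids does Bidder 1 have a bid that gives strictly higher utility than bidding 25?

Others bid (6, 6, 6): truth gives 0; bid 6 gives 19 > 0. Violating.
Others bid (6, 6, 19): truth gives 0; bid 19 gives 6 > 0. Violating.
Others bid (6, 6, 22): truth gives 0; bid 22 gives 3 > 0. Violating.
Others bid (6, 19, 6): truth gives 0; bid 19 gives 6 > 0. Violating.
Others bid (6, 6, 25): truth gives 0; no alternative beats it.
Others bid (6, 6, 26): truth gives 0; no alternative beats it.
(Checking all 125 profiles: 27 have a profitable deviation, 98 do not.)

27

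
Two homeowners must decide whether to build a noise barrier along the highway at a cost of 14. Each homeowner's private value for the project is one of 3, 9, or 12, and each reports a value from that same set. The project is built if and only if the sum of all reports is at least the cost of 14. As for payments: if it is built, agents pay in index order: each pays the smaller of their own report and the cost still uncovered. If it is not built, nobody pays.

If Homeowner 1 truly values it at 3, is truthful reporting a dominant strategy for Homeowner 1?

Yes

Check each profile of the others' reports and compare truth against every alternative report.
Others report (9): truth gives 0, best alternative gives -6.
Others report (12): truth gives 0, best alternative gives -6.
Others report (3): truth gives 0, best alternative gives 0.
In every case the truthful report is at least as good as any alternative, so it is a dominant strategy.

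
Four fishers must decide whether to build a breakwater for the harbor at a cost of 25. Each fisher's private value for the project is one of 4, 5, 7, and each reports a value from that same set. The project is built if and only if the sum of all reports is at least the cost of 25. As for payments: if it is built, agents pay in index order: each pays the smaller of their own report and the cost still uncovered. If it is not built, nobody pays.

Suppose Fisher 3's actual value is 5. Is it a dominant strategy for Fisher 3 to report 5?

No

Consider the case where Fisher 1 reports 7, Fisher 2 reports 7 and Fisher 4 reports 7.
Truthful report 5: project built, pays 5, utility 5 - 5 = 0.
Report 4 instead: project built, pays 4, utility 5 - 4 = 1.
Since 1 > 0, reporting 4 is strictly better here, so truthful reporting is not dominant.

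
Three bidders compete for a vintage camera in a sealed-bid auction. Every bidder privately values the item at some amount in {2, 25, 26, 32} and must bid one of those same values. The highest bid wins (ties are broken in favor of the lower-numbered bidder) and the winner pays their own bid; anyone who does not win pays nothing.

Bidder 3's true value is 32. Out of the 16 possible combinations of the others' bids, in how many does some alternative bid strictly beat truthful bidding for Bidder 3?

Others bid (2, 2): truth gives 0; bid 25 gives 7 > 0. Violating.
Others bid (2, 25): truth gives 0; bid 26 gives 6 > 0. Violating.
Others bid (25, 2): truth gives 0; bid 26 gives 6 > 0. Violating.
Others bid (25, 25): truth gives 0; bid 26 gives 6 > 0. Violating.
Others bid (2, 26): truth gives 0; no alternative beats it.
Others bid (2, 32): truth gives 0; no alternative beats it.
(Checking all 16 profiles: 4 have a profitable deviation, 12 do not.)

4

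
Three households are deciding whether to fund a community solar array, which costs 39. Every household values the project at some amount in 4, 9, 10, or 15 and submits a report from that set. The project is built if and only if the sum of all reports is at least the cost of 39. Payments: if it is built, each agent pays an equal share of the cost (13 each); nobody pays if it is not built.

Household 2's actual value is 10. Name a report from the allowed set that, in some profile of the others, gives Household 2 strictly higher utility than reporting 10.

4

Suppose Household 1 reports 15 and Household 3 reports 15.
Report 10: project built, pays 13, utility 10 - 13 = -3.
Report 4: project not built, utility 0.
So reporting 4 beats truth here (0 > -3).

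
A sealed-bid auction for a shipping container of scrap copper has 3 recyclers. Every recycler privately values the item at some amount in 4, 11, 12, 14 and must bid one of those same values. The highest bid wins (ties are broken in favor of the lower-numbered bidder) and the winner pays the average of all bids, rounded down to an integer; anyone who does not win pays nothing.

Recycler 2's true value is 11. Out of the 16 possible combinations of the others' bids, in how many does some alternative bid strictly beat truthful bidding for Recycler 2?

Others bid (4, 12): truth gives 0; bid 12 gives 2 > 0. Violating.
Others bid (4, 14): truth gives 0; bid 14 gives 1 > 0. Violating.
Others bid (11, 4): truth gives 0; bid 12 gives 2 > 0. Violating.
Others bid (12, 4): truth gives 0; bid 14 gives 1 > 0. Violating.
Others bid (4, 4): truth gives 5; no alternative beats it.
Others bid (4, 11): truth gives 3; no alternative beats it.
(Checking all 16 profiles: 4 have a profitable deviation, 12 do not.)

4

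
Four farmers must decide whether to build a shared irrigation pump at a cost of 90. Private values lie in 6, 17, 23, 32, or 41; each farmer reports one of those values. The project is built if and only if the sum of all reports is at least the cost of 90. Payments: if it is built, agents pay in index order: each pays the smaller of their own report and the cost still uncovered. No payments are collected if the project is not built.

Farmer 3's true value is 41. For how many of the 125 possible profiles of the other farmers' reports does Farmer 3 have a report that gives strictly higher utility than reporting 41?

Others report (6, 17, 41): truth gives 0; report 32 gives 9 > 0. Violating.
Others report (6, 23, 32): truth gives 0; report 32 gives 9 > 0. Violating.
Others report (6, 23, 41): truth gives 0; report 23 gives 18 > 0. Violating.
Others report (6, 32, 23): truth gives 0; report 32 gives 9 > 0. Violating.
Others report (6, 6, 6): truth gives 0; no alternative beats it.
Others report (6, 6, 17): truth gives 0; no alternative beats it.
(Checking all 125 profiles: 86 have a profitable deviation, 39 do not.)

86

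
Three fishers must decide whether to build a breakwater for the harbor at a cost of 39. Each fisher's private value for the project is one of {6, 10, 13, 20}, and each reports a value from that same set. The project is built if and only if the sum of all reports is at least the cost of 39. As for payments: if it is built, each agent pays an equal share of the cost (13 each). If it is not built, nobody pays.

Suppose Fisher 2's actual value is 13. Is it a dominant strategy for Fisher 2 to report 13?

Check each profile of the others' reports and compare truth against every alternative report.
Others report (6, 6): truth gives 0, best alternative gives 0.
Others report (6, 10): truth gives 0, best alternative gives 0.
Others report (6, 13): truth gives 0, best alternative gives 0.
Others report (6, 20): truth gives 0, best alternative gives 0.
Others report (10, 6): truth gives 0, best alternative gives 0.
Others report (10, 10): truth gives 0, best alternative gives 0.
(Remaining 10 profiles checked similarly; truth is weakly best in each.)
In every case the truthful report is at least as good as any alternative, so it is a dominant strategy.

Yes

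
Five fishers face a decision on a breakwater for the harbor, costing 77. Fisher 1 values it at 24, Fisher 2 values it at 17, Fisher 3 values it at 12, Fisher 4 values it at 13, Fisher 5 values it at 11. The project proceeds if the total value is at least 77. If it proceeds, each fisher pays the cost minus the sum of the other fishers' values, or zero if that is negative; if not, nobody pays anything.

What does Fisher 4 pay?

13

Total value 77 ≥ cost 77, so the project is built.
The other fishers' values sum to 64.
Cost minus that sum is 77 - 64 = 13.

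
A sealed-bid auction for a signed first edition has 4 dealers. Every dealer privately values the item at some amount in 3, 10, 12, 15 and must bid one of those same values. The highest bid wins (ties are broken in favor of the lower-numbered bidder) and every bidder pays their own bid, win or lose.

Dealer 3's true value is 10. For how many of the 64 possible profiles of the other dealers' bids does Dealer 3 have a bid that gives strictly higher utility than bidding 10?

Others bid (3, 3, 12): truth gives -10; bid 12 gives -2 > -10. Violating.
Others bid (3, 3, 15): truth gives -10; bid 3 gives -3 > -10. Violating.
Others bid (3, 10, 3): truth gives -10; bid 12 gives -2 > -10. Violating.
Others bid (3, 10, 10): truth gives -10; bid 12 gives -2 > -10. Violating.
Others bid (3, 3, 3): truth gives 0; no alternative beats it.
Others bid (3, 3, 10): truth gives 0; no alternative beats it.
(Checking all 64 profiles: 62 have a profitable deviation, 2 do not.)

62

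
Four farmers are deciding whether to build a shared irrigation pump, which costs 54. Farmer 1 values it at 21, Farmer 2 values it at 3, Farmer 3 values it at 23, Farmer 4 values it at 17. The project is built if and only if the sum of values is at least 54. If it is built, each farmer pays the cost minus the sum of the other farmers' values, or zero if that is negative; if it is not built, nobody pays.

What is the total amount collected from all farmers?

Total value 64 ≥ cost 54, so it is built.
Farmer 1: others sum to 43; max(0, 54 - 43) = 11.
Farmer 2: others sum to 61; max(0, 54 - 61) = 0.
Farmer 3: others sum to 41; max(0, 54 - 41) = 13.
Farmer 4: others sum to 47; max(0, 54 - 47) = 7.
Total collected = 11 + 0 + 13 + 7 = 31.

31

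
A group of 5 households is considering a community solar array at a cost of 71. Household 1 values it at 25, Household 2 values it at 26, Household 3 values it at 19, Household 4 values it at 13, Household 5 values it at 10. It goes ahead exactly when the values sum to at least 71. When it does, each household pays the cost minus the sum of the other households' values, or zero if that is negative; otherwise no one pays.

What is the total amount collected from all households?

7

Total value 93 ≥ cost 71, so it is built.
Household 1: others sum to 68; max(0, 71 - 68) = 3.
Household 2: others sum to 67; max(0, 71 - 67) = 4.
Household 3: others sum to 74; max(0, 71 - 74) = 0.
Household 4: others sum to 80; max(0, 71 - 80) = 0.
Household 5: others sum to 83; max(0, 71 - 83) = 0.
Total collected = 3 + 4 + 0 + 0 + 0 = 7.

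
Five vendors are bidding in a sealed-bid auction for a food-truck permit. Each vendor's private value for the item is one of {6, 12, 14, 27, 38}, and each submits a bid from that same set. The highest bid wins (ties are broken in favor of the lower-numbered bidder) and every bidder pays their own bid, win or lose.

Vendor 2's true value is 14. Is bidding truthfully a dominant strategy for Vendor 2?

No

Consider the case where Vendor 1 bids 6, Vendor 3 bids 6, Vendor 4 bids 6 and Vendor 5 bids 6.
Truthful bid 14: wins, pays 14, utility 14 - 14 = 0.
Bid 12 instead: wins, pays 12, utility 14 - 12 = 2.
Since 2 > 0, bidding 12 is strictly better here, so truthful bidding is not dominant.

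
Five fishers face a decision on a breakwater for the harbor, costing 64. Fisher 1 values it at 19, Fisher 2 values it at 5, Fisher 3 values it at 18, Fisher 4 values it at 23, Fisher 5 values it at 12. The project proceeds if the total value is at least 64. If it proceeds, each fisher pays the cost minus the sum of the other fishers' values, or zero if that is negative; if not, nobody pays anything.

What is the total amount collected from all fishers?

Total value 77 ≥ cost 64, so it is built.
Fisher 1: others sum to 58; max(0, 64 - 58) = 6.
Fisher 2: others sum to 72; max(0, 64 - 72) = 0.
Fisher 3: others sum to 59; max(0, 64 - 59) = 5.
Fisher 4: others sum to 54; max(0, 64 - 54) = 10.
Fisher 5: others sum to 65; max(0, 64 - 65) = 0.
Total collected = 6 + 0 + 5 + 10 + 0 = 21.

21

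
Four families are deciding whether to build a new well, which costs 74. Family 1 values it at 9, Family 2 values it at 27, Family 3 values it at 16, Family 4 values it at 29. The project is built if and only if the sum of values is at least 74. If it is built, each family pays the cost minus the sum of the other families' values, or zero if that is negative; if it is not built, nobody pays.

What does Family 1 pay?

Total value 81 ≥ cost 74, so the project is built.
The other families' values sum to 72.
Cost minus that sum is 74 - 72 = 2.

2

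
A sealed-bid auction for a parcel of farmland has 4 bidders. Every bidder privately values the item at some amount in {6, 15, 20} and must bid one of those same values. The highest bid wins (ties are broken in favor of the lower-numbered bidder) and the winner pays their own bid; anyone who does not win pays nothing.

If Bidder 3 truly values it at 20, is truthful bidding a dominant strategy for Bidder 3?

No

Consider the case where Bidder 1 bids 6, Bidder 2 bids 6 and Bidder 4 bids 6.
Truthful bid 20: wins, pays 20, utility 20 - 20 = 0.
Bid 15 instead: wins, pays 15, utility 20 - 15 = 5.
Since 5 > 0, bidding 15 is strictly better here, so truthful bidding is not dominant.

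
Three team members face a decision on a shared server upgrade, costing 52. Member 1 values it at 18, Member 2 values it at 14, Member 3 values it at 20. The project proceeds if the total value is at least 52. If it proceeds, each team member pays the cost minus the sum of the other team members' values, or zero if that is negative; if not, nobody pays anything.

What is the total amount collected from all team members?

Total value 52 ≥ cost 52, so it is built.
Member 1: others sum to 34; max(0, 52 - 34) = 18.
Member 2: others sum to 38; max(0, 52 - 38) = 14.
Member 3: others sum to 32; max(0, 52 - 32) = 20.
Total collected = 18 + 14 + 20 = 52.

52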